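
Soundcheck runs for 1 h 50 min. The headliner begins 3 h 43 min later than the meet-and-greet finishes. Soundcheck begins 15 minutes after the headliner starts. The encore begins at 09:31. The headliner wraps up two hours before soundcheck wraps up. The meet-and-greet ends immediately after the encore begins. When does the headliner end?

The meet-and-greet ends at 09:31.
The headliner starts at 09:31 + 223 min = 13:14.
Soundcheck starts at 13:14 + 15 min = 13:29.
Soundcheck ends at 13:29 + 110 min = 15:19.
The headliner ends at 15:19 − 120 min = 13:19.

13:19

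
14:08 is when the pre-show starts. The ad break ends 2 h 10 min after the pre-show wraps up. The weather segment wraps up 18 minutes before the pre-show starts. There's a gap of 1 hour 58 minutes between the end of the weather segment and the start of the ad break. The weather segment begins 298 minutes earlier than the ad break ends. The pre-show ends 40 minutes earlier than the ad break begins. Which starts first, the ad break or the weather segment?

the weather segment

The weather segment ends at 14:08 − 18 min = 13:50.
The ad break starts at 13:50 + 118 min = 15:48.
The pre-show ends at 15:48 − 40 min = 15:08.
The ad break ends at 15:08 + 130 min = 17:18.
The weather segment starts at 17:18 − 298 min = 12:20.
The ad break starts at 15:48 and the weather segment starts at 12:20, so the weather segment is first.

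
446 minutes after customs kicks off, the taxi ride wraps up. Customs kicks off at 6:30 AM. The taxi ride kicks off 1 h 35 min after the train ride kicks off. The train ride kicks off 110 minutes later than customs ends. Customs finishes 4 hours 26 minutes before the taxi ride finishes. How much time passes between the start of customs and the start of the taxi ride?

The taxi ride ends at 6:30 AM + 446 min = 1:56 PM.
Customs ends at 1:56 PM − 266 min = 9:30 AM.
The train ride starts at 9:30 AM + 110 min = 11:20 AM.
The taxi ride starts at 11:20 AM + 95 min = 12:55 PM.
From 6:30 AM to 12:55 PM is 385 minutes.

385 minutes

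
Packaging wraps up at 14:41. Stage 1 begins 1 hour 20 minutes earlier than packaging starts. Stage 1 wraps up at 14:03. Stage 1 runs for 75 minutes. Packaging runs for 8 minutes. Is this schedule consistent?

Packaging starts at 14:41 − 8 min = 14:33.
Stage 1 starts at 14:33 − 80 min = 13:13.
Stage 1 ends at 13:13 + 75 min = 14:28.
But stage 1 is also said to end at 14:03 — a 25-minute conflict.

No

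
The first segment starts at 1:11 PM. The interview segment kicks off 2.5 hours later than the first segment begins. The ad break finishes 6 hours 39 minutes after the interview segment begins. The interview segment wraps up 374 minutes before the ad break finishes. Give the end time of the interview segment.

4:06 PM

The interview segment starts at 1:11 PM + 150 min = 3:41 PM.
The ad break ends at 3:41 PM + 399 min = 10:20 PM.
The interview segment ends at 10:20 PM − 374 min = 4:06 PM.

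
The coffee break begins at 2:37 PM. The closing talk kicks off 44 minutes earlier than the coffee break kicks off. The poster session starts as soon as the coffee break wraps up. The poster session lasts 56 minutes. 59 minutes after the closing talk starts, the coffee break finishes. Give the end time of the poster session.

The closing talk starts at 2:37 PM − 44 min = 1:53 PM.
The coffee break ends at 1:53 PM + 59 min = 2:52 PM.
So the poster session starts at 2:52 PM.
The poster session ends at 2:52 PM + 56 min = 3:48 PM.

3:48 PM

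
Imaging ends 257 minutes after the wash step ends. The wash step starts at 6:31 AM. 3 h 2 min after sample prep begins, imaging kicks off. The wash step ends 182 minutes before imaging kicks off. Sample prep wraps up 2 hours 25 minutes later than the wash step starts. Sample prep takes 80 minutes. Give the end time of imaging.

Sample prep ends at 6:31 AM + 145 min = 8:56 AM.
Sample prep starts at 8:56 AM − 80 min = 7:36 AM.
Imaging starts at 7:36 AM + 182 min = 10:38 AM.
The wash step ends at 10:38 AM − 182 min = 7:36 AM.
Imaging ends at 7:36 AM + 257 min = 11:53 AM.

11:53 AM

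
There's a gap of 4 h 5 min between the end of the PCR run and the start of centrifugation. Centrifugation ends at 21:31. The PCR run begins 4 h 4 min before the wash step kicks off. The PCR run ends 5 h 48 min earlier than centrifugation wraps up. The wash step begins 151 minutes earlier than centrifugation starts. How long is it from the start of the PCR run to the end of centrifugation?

The PCR run ends at 21:31 − 348 min = 15:43.
Centrifugation starts at 15:43 + 245 min = 19:48.
The wash step starts at 19:48 − 151 min = 17:17.
The PCR run starts at 17:17 − 244 min = 13:13.
From 13:13 to 21:31 is 8 h 18 min.

8 h 18 min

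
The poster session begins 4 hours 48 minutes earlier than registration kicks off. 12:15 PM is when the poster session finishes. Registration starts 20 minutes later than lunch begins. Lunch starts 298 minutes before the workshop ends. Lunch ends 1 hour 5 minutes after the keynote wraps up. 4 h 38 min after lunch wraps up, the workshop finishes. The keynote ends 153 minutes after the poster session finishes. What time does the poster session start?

11:05 AM

The keynote ends at 12:15 PM + 153 min = 2:48 PM.
Lunch ends at 2:48 PM + 65 min = 3:53 PM.
The workshop ends at 3:53 PM + 278 min = 8:31 PM.
Lunch starts at 8:31 PM − 298 min = 3:33 PM.
Registration starts at 3:33 PM + 20 min = 3:53 PM.
The poster session starts at 3:53 PM − 288 min = 11:05 AM.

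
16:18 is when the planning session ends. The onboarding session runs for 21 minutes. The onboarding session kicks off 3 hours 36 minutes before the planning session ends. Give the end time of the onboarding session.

13:03

The onboarding session starts at 16:18 − 216 min = 12:42.
The onboarding session ends at 12:42 + 21 min = 13:03.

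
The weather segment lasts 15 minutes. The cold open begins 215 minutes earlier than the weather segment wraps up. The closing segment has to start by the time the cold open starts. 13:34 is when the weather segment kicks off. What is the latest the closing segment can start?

The weather segment ends at 13:34 + 15 min = 13:49.
The cold open starts at 13:49 − 215 min = 10:14.
The closing segment is bounded by the cold open, so the latest it can start is 10:14.

10:14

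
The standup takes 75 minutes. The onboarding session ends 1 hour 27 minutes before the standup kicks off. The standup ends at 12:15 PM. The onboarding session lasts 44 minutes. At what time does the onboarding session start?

The standup starts at 12:15 PM − 75 min = 11:00 AM.
The onboarding session ends at 11:00 AM − 87 min = 9:33 AM.
The onboarding session starts at 9:33 AM − 44 min = 8:49 AM.

8:49 AM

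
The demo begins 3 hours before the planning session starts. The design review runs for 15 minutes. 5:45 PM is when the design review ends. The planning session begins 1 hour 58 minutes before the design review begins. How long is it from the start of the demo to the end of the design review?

The design review starts at 5:45 PM − 15 min = 5:30 PM.
The planning session starts at 5:30 PM − 118 min = 3:32 PM.
The demo starts at 3:32 PM − 180 min = 12:32 PM.
From 12:32 PM to 5:45 PM is 313 minutes.

313 minutes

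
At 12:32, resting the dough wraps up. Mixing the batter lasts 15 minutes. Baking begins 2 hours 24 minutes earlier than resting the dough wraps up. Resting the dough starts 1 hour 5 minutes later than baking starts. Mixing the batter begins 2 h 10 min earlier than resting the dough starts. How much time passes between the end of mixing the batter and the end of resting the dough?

Baking starts at 12:32 − 144 min = 10:08.
Resting the dough starts at 10:08 + 65 min = 11:13.
Mixing the batter starts at 11:13 − 130 min = 09:03.
Mixing the batter ends at 09:03 + 15 min = 09:18.
From 09:18 to 12:32 is 3 h 14 min.

3 h 14 min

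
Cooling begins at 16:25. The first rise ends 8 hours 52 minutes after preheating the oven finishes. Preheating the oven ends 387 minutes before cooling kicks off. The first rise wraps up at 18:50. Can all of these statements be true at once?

Preheating the oven ends at 16:25 − 387 min = 09:58.
The first rise ends at 09:58 + 532 min = 18:50.
That matches the stated 18:50, so the schedule is consistent.

Yes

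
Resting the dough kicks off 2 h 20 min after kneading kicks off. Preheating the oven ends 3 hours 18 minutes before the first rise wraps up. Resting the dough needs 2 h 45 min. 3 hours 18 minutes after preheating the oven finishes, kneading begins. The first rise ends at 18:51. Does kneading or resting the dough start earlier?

Preheating the oven ends at 18:51 − 198 min = 15:33.
Kneading starts at 15:33 + 198 min = 18:51.
Resting the dough starts at 18:51 + 140 min = 21:11.
Kneading starts at 18:51 and resting the dough starts at 21:11, so kneading is first.

kneading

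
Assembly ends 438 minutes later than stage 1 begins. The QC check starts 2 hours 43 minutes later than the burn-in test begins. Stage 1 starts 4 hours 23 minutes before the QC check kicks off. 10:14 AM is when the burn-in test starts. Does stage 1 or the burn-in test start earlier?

The QC check starts at 10:14 AM + 163 min = 12:57 PM.
Stage 1 starts at 12:57 PM − 263 min = 8:34 AM.
Stage 1 starts at 8:34 AM and the burn-in test starts at 10:14 AM, so stage 1 is first.

stage 1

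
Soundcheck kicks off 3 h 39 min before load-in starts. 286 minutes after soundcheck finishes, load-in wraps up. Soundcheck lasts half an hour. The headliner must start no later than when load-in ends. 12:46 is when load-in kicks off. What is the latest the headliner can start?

Soundcheck starts at 12:46 − 219 min = 09:07.
Soundcheck ends at 09:07 + 30 min = 09:37.
Load-in ends at 09:37 + 286 min = 14:23.
The headliner is bounded by load-in, so the latest it can start is 14:23.

14:23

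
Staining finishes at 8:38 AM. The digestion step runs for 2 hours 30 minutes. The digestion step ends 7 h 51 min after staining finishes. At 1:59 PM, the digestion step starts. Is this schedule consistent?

Yes

The digestion step ends at 8:38 AM + 471 min = 4:29 PM.
The digestion step starts at 4:29 PM − 150 min = 1:59 PM.
That matches the stated 1:59 PM, so the schedule is consistent.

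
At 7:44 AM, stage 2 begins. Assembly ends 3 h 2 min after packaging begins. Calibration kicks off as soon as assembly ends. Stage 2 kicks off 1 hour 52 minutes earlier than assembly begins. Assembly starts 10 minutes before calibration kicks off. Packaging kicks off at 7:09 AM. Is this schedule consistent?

No

Assembly ends at 7:09 AM + 182 min = 10:11 AM.
So calibration starts at 10:11 AM.
Assembly starts at 10:11 AM − 10 min = 10:01 AM.
Stage 2 starts at 10:01 AM − 112 min = 8:09 AM.
But stage 2 is also said to start at 7:44 AM — a 25-minute conflict.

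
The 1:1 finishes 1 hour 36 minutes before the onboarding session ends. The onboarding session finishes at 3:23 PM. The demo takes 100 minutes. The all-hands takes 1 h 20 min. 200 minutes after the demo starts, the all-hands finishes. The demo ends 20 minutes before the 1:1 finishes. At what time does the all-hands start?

The 1:1 ends at 3:23 PM − 96 min = 1:47 PM.
The demo ends at 1:47 PM − 20 min = 1:27 PM.
The demo starts at 1:27 PM − 100 min = 11:47 AM.
The all-hands ends at 11:47 AM + 200 min = 3:07 PM.
The all-hands starts at 3:07 PM − 80 min = 1:47 PM.

1:47 PM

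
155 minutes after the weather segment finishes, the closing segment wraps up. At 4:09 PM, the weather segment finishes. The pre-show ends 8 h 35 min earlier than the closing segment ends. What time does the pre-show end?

The closing segment ends at 4:09 PM + 155 min = 6:44 PM.
The pre-show ends at 6:44 PM − 515 min = 10:09 AM.

10:09 AM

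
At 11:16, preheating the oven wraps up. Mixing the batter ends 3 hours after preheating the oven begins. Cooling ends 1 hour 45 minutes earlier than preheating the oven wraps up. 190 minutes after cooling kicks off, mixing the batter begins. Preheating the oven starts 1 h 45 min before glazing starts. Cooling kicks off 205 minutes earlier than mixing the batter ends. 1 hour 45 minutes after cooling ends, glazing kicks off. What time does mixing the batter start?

Cooling ends at 11:16 − 105 min = 09:31.
Glazing starts at 09:31 + 105 min = 11:16.
Preheating the oven starts at 11:16 − 105 min = 09:31.
Mixing the batter ends at 09:31 + 180 min = 12:31.
Cooling starts at 12:31 − 205 min = 09:06.
Mixing the batter starts at 09:06 + 190 min = 12:16.

12:16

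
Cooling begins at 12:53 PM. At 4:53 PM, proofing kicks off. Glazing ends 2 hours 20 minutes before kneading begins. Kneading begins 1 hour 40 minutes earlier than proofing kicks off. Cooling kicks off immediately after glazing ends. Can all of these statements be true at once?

Kneading starts at 4:53 PM − 100 min = 3:13 PM.
Glazing ends at 3:13 PM − 140 min = 12:53 PM.
So cooling starts at 12:53 PM.
That matches the stated 12:53 PM, so the schedule is consistent.

Yes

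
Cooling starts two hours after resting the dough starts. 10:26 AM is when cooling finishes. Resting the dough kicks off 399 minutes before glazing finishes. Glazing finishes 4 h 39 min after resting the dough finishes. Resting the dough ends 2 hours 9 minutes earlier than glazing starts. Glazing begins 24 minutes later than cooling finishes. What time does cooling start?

Glazing starts at 10:26 AM + 24 min = 10:50 AM.
Resting the dough ends at 10:50 AM − 129 min = 8:41 AM.
Glazing ends at 8:41 AM + 279 min = 1:20 PM.
Resting the dough starts at 1:20 PM − 399 min = 6:41 AM.
Cooling starts at 6:41 AM + 120 min = 8:41 AM.

8:41 AM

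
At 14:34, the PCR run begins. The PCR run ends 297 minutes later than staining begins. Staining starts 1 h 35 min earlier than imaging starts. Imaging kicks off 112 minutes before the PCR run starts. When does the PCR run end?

16:04

Imaging starts at 14:34 − 112 min = 12:42.
Staining starts at 12:42 − 95 min = 11:07.
The PCR run ends at 11:07 + 297 min = 16:04.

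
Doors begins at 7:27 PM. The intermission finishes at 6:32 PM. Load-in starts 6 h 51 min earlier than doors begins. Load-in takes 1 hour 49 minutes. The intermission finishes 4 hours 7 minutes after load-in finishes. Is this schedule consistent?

Load-in starts at 7:27 PM − 411 min = 12:36 PM.
Load-in ends at 12:36 PM + 109 min = 2:25 PM.
The intermission ends at 2:25 PM + 247 min = 6:32 PM.
That matches the stated 6:32 PM, so the schedule is consistent.

Yes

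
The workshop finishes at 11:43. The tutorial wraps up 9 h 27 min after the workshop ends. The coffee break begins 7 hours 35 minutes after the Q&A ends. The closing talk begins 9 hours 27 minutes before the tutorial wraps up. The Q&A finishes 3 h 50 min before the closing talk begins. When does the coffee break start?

15:28

The tutorial ends at 11:43 + 567 min = 21:10.
The closing talk starts at 21:10 − 567 min = 11:43.
The Q&A ends at 11:43 − 230 min = 07:53.
The coffee break starts at 07:53 + 455 min = 15:28.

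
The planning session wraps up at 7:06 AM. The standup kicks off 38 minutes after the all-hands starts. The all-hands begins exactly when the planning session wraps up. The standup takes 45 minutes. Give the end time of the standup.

8:29 AM

The all-hands starts at 7:06 AM.
The standup starts at 7:06 AM + 38 min = 7:44 AM.
The standup ends at 7:44 AM + 45 min = 8:29 AM.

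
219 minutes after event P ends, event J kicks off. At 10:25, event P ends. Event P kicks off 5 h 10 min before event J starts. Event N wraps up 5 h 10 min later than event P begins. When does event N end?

Event J starts at 10:25 + 219 min = 14:04.
Event P starts at 14:04 − 310 min = 08:54.
Event N ends at 08:54 + 310 min = 14:04.

14:04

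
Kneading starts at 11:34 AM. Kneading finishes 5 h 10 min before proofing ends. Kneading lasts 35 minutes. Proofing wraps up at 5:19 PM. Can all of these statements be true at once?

Kneading ends at 5:19 PM − 310 min = 12:09 PM.
Kneading starts at 12:09 PM − 35 min = 11:34 AM.
That matches the stated 11:34 AM, so the schedule is consistent.

Yes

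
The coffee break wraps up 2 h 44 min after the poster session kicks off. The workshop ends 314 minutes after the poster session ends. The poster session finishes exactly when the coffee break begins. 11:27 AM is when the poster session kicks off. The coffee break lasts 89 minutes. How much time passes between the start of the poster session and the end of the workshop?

The coffee break ends at 11:27 AM + 164 min = 2:11 PM.
The coffee break starts at 2:11 PM − 89 min = 12:42 PM.
So the poster session ends at 12:42 PM.
The workshop ends at 12:42 PM + 314 min = 5:56 PM.
From 11:27 AM to 5:56 PM is 389 minutes.

389 minutes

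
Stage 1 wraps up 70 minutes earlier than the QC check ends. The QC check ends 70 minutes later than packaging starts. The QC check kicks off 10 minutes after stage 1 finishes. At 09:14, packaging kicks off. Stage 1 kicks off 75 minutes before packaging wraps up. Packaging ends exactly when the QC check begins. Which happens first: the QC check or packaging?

packaging

The QC check ends at 09:14 + 70 min = 10:24.
Stage 1 ends at 10:24 − 70 min = 09:14.
The QC check starts at 09:14 + 10 min = 09:24.
The QC check starts at 09:24 and packaging starts at 09:14, so packaging is first.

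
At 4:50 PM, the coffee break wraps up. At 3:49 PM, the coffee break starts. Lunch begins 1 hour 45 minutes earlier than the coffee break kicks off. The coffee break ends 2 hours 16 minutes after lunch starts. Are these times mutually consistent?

No

Lunch starts at 3:49 PM − 105 min = 2:04 PM.
The coffee break ends at 2:04 PM + 136 min = 4:20 PM.
But the coffee break is also said to end at 4:50 PM — a 30-minute conflict.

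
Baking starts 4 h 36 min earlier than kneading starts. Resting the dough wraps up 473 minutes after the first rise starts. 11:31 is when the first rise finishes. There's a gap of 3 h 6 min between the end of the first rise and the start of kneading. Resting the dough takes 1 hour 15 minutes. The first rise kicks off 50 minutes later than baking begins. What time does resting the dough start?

17:29

Kneading starts at 11:31 + 186 min = 14:37.
Baking starts at 14:37 − 276 min = 10:01.
The first rise starts at 10:01 + 50 min = 10:51.
Resting the dough ends at 10:51 + 473 min = 18:44.
Resting the dough starts at 18:44 − 75 min = 17:29.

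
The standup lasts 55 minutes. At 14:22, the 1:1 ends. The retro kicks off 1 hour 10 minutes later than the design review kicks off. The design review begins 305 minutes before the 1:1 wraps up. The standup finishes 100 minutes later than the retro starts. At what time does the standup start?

The design review starts at 14:22 − 305 min = 09:17.
The retro starts at 09:17 + 70 min = 10:27.
The standup ends at 10:27 + 100 min = 12:07.
The standup starts at 12:07 − 55 min = 11:12.

11:12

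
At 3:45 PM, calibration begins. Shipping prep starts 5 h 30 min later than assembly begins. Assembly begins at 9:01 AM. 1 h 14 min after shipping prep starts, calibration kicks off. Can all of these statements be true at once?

Yes

Shipping prep starts at 9:01 AM + 330 min = 2:31 PM.
Calibration starts at 2:31 PM + 74 min = 3:45 PM.
That matches the stated 3:45 PM, so the schedule is consistent.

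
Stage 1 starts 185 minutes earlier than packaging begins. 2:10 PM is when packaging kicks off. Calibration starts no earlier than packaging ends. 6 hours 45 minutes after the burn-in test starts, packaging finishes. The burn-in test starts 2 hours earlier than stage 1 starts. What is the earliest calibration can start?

3:50 PM

Stage 1 starts at 2:10 PM − 185 min = 11:05 AM.
The burn-in test starts at 11:05 AM − 120 min = 9:05 AM.
Packaging ends at 9:05 AM + 405 min = 3:50 PM.
Calibration is bounded by packaging, so the earliest it can start is 3:50 PM.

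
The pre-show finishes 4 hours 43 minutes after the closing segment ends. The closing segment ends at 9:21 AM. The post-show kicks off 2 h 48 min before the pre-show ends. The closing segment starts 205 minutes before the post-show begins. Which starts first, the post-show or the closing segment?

the closing segment

The pre-show ends at 9:21 AM + 283 min = 2:04 PM.
The post-show starts at 2:04 PM − 168 min = 11:16 AM.
The closing segment starts at 11:16 AM − 205 min = 7:51 AM.
The post-show starts at 11:16 AM and the closing segment starts at 7:51 AM, so the closing segment is first.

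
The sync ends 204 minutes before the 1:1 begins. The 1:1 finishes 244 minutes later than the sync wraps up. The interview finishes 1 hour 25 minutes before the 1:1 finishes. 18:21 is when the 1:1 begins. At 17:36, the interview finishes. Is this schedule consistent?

Yes

The sync ends at 18:21 − 204 min = 14:57.
The 1:1 ends at 14:57 + 244 min = 19:01.
The interview ends at 19:01 − 85 min = 17:36.
That matches the stated 17:36, so the schedule is consistent.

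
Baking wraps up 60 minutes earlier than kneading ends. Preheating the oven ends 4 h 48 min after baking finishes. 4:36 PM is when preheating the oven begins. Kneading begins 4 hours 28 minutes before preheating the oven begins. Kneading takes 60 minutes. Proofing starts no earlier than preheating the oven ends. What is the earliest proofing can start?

4:56 PM

Kneading starts at 4:36 PM − 268 min = 12:08 PM.
Kneading ends at 12:08 PM + 60 min = 1:08 PM.
Baking ends at 1:08 PM − 60 min = 12:08 PM.
Preheating the oven ends at 12:08 PM + 288 min = 4:56 PM.
Proofing is bounded by preheating the oven, so the earliest it can start is 4:56 PM.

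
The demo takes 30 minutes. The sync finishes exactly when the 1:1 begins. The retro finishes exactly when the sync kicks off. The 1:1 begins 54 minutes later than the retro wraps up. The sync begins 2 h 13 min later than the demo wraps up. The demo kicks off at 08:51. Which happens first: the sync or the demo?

the demo

The demo ends at 08:51 + 30 min = 09:21.
The sync starts at 09:21 + 133 min = 11:34.
The sync starts at 11:34 and the demo starts at 08:51, so the demo is first.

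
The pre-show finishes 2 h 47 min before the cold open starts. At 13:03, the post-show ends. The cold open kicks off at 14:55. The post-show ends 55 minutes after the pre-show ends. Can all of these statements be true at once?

Yes

The pre-show ends at 14:55 − 167 min = 12:08.
The post-show ends at 12:08 + 55 min = 13:03.
That matches the stated 13:03, so the schedule is consistent.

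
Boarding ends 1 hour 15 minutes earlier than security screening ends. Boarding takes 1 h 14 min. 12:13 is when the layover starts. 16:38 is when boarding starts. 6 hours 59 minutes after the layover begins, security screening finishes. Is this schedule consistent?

Security screening ends at 12:13 + 419 min = 19:12.
Boarding ends at 19:12 − 75 min = 17:57.
Boarding starts at 17:57 − 74 min = 16:43.
But boarding is also said to start at 16:38 — a 5-minute conflict.

No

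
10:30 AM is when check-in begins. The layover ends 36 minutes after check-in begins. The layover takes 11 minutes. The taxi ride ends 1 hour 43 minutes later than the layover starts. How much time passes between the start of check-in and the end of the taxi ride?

2 hours 8 minutes

The layover ends at 10:30 AM + 36 min = 11:06 AM.
The layover starts at 11:06 AM − 11 min = 10:55 AM.
The taxi ride ends at 10:55 AM + 103 min = 12:38 PM.
From 10:30 AM to 12:38 PM is 2 hours 8 minutes.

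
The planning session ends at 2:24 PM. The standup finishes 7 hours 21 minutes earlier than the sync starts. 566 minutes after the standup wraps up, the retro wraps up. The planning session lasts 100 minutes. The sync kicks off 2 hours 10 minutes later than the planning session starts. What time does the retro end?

The planning session starts at 2:24 PM − 100 min = 12:44 PM.
The sync starts at 12:44 PM + 130 min = 2:54 PM.
The standup ends at 2:54 PM − 441 min = 7:33 AM.
The retro ends at 7:33 AM + 566 min = 4:59 PM.

4:59 PM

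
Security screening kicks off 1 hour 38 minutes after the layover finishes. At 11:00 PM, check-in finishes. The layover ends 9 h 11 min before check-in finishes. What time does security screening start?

The layover ends at 11:00 PM − 551 min = 1:49 PM.
Security screening starts at 1:49 PM + 98 min = 3:27 PM.

3:27 PM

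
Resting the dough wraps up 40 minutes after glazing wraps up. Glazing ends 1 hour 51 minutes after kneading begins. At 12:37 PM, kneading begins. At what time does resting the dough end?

Glazing ends at 12:37 PM + 111 min = 2:28 PM.
Resting the dough ends at 2:28 PM + 40 min = 3:08 PM.

3:08 PM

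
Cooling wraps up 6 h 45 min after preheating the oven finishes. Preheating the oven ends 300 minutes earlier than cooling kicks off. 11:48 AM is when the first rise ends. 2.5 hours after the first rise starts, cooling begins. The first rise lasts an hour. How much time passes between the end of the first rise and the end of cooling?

The first rise starts at 11:48 AM − 60 min = 10:48 AM.
Cooling starts at 10:48 AM + 150 min = 1:18 PM.
Preheating the oven ends at 1:18 PM − 300 min = 8:18 AM.
Cooling ends at 8:18 AM + 405 min = 3:03 PM.
From 11:48 AM to 3:03 PM is 195 minutes.

195 minutes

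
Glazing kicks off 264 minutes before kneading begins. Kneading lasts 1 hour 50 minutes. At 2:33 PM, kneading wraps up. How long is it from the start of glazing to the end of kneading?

Kneading starts at 2:33 PM − 110 min = 12:43 PM.
Glazing starts at 12:43 PM − 264 min = 8:19 AM.
From 8:19 AM to 2:33 PM is 374 minutes.

374 minutes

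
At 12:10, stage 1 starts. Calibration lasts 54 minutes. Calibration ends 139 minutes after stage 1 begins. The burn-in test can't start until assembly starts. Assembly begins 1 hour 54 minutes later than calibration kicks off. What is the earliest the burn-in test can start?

Calibration ends at 12:10 + 139 min = 14:29.
Calibration starts at 14:29 − 54 min = 13:35.
Assembly starts at 13:35 + 114 min = 15:29.
The burn-in test is bounded by assembly, so the earliest it can start is 15:29.

15:29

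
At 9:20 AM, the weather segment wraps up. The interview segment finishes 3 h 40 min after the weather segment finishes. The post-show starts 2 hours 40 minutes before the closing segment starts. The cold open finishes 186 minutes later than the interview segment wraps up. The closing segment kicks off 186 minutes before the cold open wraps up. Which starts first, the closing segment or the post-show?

the post-show

The interview segment ends at 9:20 AM + 220 min = 1:00 PM.
The cold open ends at 1:00 PM + 186 min = 4:06 PM.
The closing segment starts at 4:06 PM − 186 min = 1:00 PM.
The post-show starts at 1:00 PM − 160 min = 10:20 AM.
The closing segment starts at 1:00 PM and the post-show starts at 10:20 AM, so the post-show is first.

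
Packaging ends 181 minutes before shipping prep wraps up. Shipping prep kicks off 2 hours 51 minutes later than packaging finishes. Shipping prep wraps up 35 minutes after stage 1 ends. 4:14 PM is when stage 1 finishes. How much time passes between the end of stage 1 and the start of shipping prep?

25 minutes

Shipping prep ends at 4:14 PM + 35 min = 4:49 PM.
Packaging ends at 4:49 PM − 181 min = 1:48 PM.
Shipping prep starts at 1:48 PM + 171 min = 4:39 PM.
From 4:14 PM to 4:39 PM is 25 minutes.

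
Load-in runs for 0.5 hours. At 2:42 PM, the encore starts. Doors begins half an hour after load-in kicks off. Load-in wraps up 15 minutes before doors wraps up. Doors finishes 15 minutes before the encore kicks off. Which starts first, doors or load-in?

load-in

Doors ends at 2:42 PM − 15 min = 2:27 PM.
Load-in ends at 2:27 PM − 15 min = 2:12 PM.
Load-in starts at 2:12 PM − 30 min = 1:42 PM.
Doors starts at 1:42 PM + 30 min = 2:12 PM.
Doors starts at 2:12 PM and load-in starts at 1:42 PM, so load-in is first.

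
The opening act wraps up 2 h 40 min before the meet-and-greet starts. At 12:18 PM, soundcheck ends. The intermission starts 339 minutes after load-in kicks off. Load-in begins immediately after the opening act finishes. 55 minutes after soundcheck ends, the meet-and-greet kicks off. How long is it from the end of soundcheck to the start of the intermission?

3 hours 54 minutes

The meet-and-greet starts at 12:18 PM + 55 min = 1:13 PM.
The opening act ends at 1:13 PM − 160 min = 10:33 AM.
So load-in starts at 10:33 AM.
The intermission starts at 10:33 AM + 339 min = 4:12 PM.
From 12:18 PM to 4:12 PM is 3 hours 54 minutes.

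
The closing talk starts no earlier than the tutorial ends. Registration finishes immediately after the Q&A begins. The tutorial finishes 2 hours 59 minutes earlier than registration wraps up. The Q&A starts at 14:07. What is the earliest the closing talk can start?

11:08

Registration ends at 14:07.
The tutorial ends at 14:07 − 179 min = 11:08.
The closing talk is bounded by the tutorial, so the earliest it can start is 11:08.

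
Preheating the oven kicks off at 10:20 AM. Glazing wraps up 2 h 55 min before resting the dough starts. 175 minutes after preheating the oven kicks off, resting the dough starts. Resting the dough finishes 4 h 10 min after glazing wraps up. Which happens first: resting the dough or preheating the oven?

preheating the oven

Resting the dough starts at 10:20 AM + 175 min = 1:15 PM.
Resting the dough starts at 1:15 PM and preheating the oven starts at 10:20 AM, so preheating the oven is first.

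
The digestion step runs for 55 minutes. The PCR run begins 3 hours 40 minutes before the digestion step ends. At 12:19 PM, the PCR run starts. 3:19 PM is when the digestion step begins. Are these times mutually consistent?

The digestion step ends at 3:19 PM + 55 min = 4:14 PM.
The PCR run starts at 4:14 PM − 220 min = 12:34 PM.
But the PCR run is also said to start at 12:19 PM — a 15-minute conflict.

No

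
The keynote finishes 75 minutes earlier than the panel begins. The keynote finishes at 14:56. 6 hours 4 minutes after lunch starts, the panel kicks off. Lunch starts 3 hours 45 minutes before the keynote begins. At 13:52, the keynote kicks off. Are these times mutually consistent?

Lunch starts at 13:52 − 225 min = 10:07.
The panel starts at 10:07 + 364 min = 16:11.
The keynote ends at 16:11 − 75 min = 14:56.
That matches the stated 14:56, so the schedule is consistent.

Yes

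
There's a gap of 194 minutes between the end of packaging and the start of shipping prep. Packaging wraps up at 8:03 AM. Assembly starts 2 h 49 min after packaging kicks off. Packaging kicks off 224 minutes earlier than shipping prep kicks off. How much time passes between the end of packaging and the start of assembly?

2 hours 19 minutes

Shipping prep starts at 8:03 AM + 194 min = 11:17 AM.
Packaging starts at 11:17 AM − 224 min = 7:33 AM.
Assembly starts at 7:33 AM + 169 min = 10:22 AM.
From 8:03 AM to 10:22 AM is 2 hours 19 minutes.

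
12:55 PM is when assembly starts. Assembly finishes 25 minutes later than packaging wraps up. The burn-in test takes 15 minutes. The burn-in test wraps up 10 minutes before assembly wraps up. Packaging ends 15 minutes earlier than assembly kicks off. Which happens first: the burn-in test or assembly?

the burn-in test

Packaging ends at 12:55 PM − 15 min = 12:40 PM.
Assembly ends at 12:40 PM + 25 min = 1:05 PM.
The burn-in test ends at 1:05 PM − 10 min = 12:55 PM.
The burn-in test starts at 12:55 PM − 15 min = 12:40 PM.
The burn-in test starts at 12:40 PM and assembly starts at 12:55 PM, so the burn-in test is first.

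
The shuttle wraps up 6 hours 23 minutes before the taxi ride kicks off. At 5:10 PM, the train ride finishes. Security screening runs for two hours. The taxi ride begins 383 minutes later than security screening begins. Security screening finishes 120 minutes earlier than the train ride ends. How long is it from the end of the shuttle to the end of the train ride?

Security screening ends at 5:10 PM − 120 min = 3:10 PM.
Security screening starts at 3:10 PM − 120 min = 1:10 PM.
The taxi ride starts at 1:10 PM + 383 min = 7:33 PM.
The shuttle ends at 7:33 PM − 383 min = 1:10 PM.
From 1:10 PM to 5:10 PM is 240 minutes.

240 minutes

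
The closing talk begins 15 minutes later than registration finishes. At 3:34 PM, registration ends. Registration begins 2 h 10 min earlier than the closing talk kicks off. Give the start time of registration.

The closing talk starts at 3:34 PM + 15 min = 3:49 PM.
Registration starts at 3:49 PM − 130 min = 1:39 PM.

1:39 PM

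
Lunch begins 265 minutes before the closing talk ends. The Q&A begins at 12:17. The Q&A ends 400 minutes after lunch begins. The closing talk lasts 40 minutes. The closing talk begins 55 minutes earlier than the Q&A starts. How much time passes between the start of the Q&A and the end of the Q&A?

two hours

The closing talk starts at 12:17 − 55 min = 11:22.
The closing talk ends at 11:22 + 40 min = 12:02.
Lunch starts at 12:02 − 265 min = 07:37.
The Q&A ends at 07:37 + 400 min = 14:17.
From 12:17 to 14:17 is two hours.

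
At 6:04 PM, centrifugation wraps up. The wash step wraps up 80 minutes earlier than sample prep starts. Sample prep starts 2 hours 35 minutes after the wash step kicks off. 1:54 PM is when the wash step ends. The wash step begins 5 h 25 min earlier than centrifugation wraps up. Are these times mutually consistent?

Yes

The wash step starts at 6:04 PM − 325 min = 12:39 PM.
Sample prep starts at 12:39 PM + 155 min = 3:14 PM.
The wash step ends at 3:14 PM − 80 min = 1:54 PM.
That matches the stated 1:54 PM, so the schedule is consistent.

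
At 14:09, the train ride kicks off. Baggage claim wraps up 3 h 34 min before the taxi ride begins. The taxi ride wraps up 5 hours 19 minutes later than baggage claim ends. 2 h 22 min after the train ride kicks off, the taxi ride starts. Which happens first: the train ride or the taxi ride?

the train ride

The taxi ride starts at 14:09 + 142 min = 16:31.
The train ride starts at 14:09 and the taxi ride starts at 16:31, so the train ride is first.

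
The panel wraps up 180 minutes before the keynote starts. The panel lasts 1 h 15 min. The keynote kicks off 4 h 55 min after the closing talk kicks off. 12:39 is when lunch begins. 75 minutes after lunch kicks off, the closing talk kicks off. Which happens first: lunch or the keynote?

The closing talk starts at 12:39 + 75 min = 13:54.
The keynote starts at 13:54 + 295 min = 18:49.
Lunch starts at 12:39 and the keynote starts at 18:49, so lunch is first.

lunch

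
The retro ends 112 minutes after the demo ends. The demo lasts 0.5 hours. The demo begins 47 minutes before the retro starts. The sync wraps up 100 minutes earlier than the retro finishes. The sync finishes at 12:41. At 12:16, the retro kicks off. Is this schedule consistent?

No

The demo starts at 12:16 − 47 min = 11:29.
The demo ends at 11:29 + 30 min = 11:59.
The retro ends at 11:59 + 112 min = 13:51.
The sync ends at 13:51 − 100 min = 12:11.
But the sync is also said to end at 12:41 — a 30-minute conflict.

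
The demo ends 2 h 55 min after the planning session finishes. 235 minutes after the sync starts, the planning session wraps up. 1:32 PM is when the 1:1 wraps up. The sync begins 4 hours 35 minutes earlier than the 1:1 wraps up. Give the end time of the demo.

3:47 PM

The sync starts at 1:32 PM − 275 min = 8:57 AM.
The planning session ends at 8:57 AM + 235 min = 12:52 PM.
The demo ends at 12:52 PM + 175 min = 3:47 PM.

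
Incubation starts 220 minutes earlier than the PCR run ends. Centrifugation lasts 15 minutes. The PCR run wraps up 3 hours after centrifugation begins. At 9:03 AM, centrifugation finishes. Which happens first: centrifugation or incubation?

incubation

Centrifugation starts at 9:03 AM − 15 min = 8:48 AM.
The PCR run ends at 8:48 AM + 180 min = 11:48 AM.
Incubation starts at 11:48 AM − 220 min = 8:08 AM.
Centrifugation starts at 8:48 AM and incubation starts at 8:08 AM, so incubation is first.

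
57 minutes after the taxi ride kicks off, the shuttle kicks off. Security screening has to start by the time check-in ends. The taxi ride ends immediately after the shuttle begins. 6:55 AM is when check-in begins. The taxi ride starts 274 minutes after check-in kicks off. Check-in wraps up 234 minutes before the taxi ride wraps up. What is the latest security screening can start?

8:32 AM

The taxi ride starts at 6:55 AM + 274 min = 11:29 AM.
The shuttle starts at 11:29 AM + 57 min = 12:26 PM.
So the taxi ride ends at 12:26 PM.
Check-in ends at 12:26 PM − 234 min = 8:32 AM.
Security screening is bounded by check-in, so the latest it can start is 8:32 AM.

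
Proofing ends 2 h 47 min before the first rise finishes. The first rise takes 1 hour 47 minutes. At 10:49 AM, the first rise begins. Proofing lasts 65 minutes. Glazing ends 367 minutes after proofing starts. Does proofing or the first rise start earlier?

proofing

The first rise ends at 10:49 AM + 107 min = 12:36 PM.
Proofing ends at 12:36 PM − 167 min = 9:49 AM.
Proofing starts at 9:49 AM − 65 min = 8:44 AM.
Proofing starts at 8:44 AM and the first rise starts at 10:49 AM, so proofing is first.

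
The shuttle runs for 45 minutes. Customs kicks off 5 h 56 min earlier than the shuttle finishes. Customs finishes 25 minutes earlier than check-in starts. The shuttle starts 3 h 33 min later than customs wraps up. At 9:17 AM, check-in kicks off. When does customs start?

Customs ends at 9:17 AM − 25 min = 8:52 AM.
The shuttle starts at 8:52 AM + 213 min = 12:25 PM.
The shuttle ends at 12:25 PM + 45 min = 1:10 PM.
Customs starts at 1:10 PM − 356 min = 7:14 AM.

7:14 AM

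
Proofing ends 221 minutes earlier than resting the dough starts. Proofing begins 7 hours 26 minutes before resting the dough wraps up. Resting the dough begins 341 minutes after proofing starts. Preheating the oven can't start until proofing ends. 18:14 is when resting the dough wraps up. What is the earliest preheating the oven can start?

12:48

Proofing starts at 18:14 − 446 min = 10:48.
Resting the dough starts at 10:48 + 341 min = 16:29.
Proofing ends at 16:29 − 221 min = 12:48.
Preheating the oven is bounded by proofing, so the earliest it can start is 12:48.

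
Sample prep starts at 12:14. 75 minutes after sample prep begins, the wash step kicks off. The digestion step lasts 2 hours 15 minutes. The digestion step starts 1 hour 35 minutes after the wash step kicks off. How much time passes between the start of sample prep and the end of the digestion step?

5 h 5 min

The wash step starts at 12:14 + 75 min = 13:29.
The digestion step starts at 13:29 + 95 min = 15:04.
The digestion step ends at 15:04 + 135 min = 17:19.
From 12:14 to 17:19 is 5 h 5 min.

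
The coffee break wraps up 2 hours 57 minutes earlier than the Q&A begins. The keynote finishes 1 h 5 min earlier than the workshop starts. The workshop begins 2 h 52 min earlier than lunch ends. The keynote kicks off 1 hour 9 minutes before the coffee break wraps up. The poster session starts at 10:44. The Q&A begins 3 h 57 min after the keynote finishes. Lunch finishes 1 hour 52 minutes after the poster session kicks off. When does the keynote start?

Lunch ends at 10:44 + 112 min = 12:36.
The workshop starts at 12:36 − 172 min = 09:44.
The keynote ends at 09:44 − 65 min = 08:39.
The Q&A starts at 08:39 + 237 min = 12:36.
The coffee break ends at 12:36 − 177 min = 09:39.
The keynote starts at 09:39 − 69 min = 08:30.

08:30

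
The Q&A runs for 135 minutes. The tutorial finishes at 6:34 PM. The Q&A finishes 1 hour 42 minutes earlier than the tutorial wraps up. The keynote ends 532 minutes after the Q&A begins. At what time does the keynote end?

11:29 PM

The Q&A ends at 6:34 PM − 102 min = 4:52 PM.
The Q&A starts at 4:52 PM − 135 min = 2:37 PM.
The keynote ends at 2:37 PM + 532 min = 11:29 PM.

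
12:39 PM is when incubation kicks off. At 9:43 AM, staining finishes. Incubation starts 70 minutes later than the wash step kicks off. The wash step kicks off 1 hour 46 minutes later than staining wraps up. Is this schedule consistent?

Yes

The wash step starts at 9:43 AM + 106 min = 11:29 AM.
Incubation starts at 11:29 AM + 70 min = 12:39 PM.
That matches the stated 12:39 PM, so the schedule is consistent.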